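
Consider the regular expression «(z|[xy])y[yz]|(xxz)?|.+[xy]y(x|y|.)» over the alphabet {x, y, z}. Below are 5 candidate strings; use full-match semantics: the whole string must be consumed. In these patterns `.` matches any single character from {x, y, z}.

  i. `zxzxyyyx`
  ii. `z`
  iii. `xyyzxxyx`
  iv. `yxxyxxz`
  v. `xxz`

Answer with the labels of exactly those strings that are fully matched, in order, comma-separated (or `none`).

i. `zxzxyyyx` → match
ii. `z` → no match
iii. `xyyzxxyx` → match
iv. `yxxyxxz` → no match
v. `xxz` → match

i, iii, v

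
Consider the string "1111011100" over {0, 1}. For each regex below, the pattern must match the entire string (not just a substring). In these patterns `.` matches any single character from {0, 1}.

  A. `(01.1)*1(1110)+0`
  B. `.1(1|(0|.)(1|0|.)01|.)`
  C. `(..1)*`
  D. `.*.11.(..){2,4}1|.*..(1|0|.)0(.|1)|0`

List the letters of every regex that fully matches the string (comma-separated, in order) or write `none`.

A → match
B → no match
C → no match
D → match

A, D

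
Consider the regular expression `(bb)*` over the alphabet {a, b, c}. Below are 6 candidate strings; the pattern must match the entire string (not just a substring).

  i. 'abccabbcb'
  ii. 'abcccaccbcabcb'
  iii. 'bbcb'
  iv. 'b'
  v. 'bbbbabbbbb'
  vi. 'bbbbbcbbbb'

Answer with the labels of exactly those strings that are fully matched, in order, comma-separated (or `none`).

i. 'abccabbcb' → no match
ii → no match
iii. 'bbcb' → no match
iv. 'b' → no match
v. 'bbbbabbbbb' → no match
vi. 'bbbbbcbbbb' → no match

none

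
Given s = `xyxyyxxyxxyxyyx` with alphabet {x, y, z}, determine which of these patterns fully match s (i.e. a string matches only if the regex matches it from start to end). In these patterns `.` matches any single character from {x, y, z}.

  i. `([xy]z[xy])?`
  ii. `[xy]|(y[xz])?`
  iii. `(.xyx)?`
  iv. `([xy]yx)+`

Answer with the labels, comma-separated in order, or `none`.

i → no match
ii → no match
iii → no match
iv → match

iv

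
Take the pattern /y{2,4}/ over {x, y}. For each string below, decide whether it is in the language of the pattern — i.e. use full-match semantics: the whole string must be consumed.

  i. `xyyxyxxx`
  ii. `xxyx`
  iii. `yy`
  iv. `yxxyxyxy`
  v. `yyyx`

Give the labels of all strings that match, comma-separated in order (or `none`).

iii

i → no match — must start with `y`
ii → no match — must start with `y`
iii → match
iv → no match
v → no match — must end with `y`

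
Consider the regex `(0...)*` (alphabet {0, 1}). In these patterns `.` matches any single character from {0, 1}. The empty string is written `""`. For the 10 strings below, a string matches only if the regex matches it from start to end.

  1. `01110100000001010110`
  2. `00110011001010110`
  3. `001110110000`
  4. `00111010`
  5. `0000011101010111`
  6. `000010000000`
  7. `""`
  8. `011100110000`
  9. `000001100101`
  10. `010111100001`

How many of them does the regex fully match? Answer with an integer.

1 → match
2 → no match
3 → no match
4 → no match
5 → match
6 → no match
7 → match
8 → match
9 → match
10 → no match
Total matched: 5

5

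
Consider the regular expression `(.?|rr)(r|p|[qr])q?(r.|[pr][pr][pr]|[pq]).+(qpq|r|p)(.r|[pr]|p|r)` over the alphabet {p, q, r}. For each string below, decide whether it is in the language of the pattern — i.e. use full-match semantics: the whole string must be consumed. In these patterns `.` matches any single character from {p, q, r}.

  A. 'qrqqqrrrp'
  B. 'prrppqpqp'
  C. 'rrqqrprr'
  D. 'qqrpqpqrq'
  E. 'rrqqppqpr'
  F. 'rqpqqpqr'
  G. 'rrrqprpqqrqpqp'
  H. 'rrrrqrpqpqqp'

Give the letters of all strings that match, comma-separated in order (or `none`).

A. 'qrqqqrrrp' → match
B. 'prrppqpqp' → match
C. 'rrqqrprr' → match
D. 'qqrpqpqrq' → no match
E. 'rrqqppqpr' → match
F. 'rqpqqpqr' → match
G → match
H. 'rrrrqrpqpqqp' → no match

A, B, C, E, F, G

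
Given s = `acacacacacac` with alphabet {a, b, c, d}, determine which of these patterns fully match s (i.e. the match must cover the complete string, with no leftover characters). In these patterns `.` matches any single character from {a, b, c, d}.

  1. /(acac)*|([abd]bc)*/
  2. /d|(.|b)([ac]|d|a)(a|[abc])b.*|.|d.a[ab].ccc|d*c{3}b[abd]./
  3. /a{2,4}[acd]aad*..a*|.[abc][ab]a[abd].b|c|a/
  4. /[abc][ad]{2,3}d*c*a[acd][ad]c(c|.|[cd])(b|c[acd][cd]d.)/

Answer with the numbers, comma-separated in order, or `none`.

1 → match
2 → no match
3 → no match
4 → no match

1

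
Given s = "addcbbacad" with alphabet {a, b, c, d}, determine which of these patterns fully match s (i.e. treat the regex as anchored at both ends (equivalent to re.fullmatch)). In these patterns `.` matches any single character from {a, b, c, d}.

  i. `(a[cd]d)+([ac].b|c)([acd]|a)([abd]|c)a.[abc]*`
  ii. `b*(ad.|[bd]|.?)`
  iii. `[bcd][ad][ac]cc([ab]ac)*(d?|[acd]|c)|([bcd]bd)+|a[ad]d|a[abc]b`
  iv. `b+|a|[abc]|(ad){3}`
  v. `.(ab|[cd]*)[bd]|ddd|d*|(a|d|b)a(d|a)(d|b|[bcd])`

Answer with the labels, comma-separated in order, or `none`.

i → match
ii → no match
iii → no match
iv → no match
v → no match

i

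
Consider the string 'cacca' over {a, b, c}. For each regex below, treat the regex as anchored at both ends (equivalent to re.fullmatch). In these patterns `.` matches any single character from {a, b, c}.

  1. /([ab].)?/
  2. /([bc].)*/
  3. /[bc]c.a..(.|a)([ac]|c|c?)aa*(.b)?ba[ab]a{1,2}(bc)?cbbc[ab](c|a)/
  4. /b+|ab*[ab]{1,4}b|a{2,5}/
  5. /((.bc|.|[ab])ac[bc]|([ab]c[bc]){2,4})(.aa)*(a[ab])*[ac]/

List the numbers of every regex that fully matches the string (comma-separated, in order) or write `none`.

1 → no match
2 → no match
3 → no match
4 → no match
5 → match

5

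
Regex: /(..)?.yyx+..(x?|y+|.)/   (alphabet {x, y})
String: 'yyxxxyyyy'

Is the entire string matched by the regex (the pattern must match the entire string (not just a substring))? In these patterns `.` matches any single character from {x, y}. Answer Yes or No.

No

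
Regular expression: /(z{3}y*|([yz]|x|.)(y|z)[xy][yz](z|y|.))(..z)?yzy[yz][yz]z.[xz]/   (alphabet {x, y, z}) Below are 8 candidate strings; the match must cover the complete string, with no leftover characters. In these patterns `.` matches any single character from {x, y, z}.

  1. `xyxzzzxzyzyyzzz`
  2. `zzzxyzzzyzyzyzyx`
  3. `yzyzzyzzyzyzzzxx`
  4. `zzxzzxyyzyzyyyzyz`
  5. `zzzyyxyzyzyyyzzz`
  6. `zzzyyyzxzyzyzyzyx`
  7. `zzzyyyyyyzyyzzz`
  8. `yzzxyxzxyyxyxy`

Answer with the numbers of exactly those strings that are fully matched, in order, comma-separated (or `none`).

1 → no match
2 → no match
3 → match
4 → no match
5 → match
6 → match
7 → no match
8 → no match

3, 5, 6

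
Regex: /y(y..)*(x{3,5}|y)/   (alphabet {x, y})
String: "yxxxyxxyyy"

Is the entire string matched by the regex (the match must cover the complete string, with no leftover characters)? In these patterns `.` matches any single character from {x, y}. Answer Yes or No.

No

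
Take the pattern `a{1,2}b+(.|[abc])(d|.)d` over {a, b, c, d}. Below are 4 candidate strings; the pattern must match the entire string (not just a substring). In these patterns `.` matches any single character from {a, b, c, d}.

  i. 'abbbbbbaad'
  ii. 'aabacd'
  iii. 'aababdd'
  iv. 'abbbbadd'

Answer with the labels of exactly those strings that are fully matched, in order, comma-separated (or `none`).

i, ii, iv

i. 'abbbbbbaad' → match
ii. 'aabacd' → match
iii. 'aababdd' → no match
iv. 'abbbbadd' → match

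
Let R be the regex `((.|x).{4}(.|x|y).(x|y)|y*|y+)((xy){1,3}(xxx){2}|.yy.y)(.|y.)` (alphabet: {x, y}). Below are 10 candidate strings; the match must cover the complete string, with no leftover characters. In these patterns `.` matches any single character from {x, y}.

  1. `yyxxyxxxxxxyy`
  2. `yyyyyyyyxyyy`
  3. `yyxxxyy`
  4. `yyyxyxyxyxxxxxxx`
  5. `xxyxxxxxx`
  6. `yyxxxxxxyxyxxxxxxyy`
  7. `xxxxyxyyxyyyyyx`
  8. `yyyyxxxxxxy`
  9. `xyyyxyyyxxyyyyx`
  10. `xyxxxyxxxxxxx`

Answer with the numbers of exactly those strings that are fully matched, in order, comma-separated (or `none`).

1 → no match
2 → match
3 → no match
4 → match
5 → no match
6 → no match
7 → match
8 → no match
9 → no match
10 → no match

2, 4, 7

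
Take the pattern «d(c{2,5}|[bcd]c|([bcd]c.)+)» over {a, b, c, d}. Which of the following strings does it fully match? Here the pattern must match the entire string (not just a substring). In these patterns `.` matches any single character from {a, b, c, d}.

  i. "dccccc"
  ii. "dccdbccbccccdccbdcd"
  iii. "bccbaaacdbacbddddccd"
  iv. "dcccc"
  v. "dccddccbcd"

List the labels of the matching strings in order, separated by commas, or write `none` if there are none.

i → match
ii → match
iii → no match — must start with "d"
iv → match
v → match

i, ii, iv, v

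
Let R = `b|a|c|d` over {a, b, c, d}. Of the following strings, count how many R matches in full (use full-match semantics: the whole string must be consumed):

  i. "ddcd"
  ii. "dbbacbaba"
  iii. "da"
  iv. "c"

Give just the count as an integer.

1

i → no match
ii → no match
iii → no match
iv → match
Total matched: 1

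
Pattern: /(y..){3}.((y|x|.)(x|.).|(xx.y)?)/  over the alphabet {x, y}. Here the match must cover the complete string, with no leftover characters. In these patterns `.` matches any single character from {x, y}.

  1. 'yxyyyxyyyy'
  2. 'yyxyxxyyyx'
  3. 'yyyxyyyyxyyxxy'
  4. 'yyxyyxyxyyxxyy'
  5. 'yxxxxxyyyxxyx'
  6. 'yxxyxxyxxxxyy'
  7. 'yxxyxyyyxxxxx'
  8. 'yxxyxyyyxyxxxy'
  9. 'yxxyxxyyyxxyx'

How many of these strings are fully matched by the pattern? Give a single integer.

7

1. 'yxyyyxyyyy' → match
2. 'yyxyxxyyyx' → match
3 → no match
4 → match
5 → no match
6 → match
7 → match
8 → match
9 → match
Total matched: 7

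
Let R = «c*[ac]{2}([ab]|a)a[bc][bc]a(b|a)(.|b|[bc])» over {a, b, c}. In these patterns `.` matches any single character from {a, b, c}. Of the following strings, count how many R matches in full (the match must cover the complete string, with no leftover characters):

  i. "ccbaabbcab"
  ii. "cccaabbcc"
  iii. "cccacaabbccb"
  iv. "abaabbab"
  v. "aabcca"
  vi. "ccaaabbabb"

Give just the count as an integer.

1

i → no match
ii → no match
iii → no match
iv → no match
v → no match
vi → match
Total matched: 1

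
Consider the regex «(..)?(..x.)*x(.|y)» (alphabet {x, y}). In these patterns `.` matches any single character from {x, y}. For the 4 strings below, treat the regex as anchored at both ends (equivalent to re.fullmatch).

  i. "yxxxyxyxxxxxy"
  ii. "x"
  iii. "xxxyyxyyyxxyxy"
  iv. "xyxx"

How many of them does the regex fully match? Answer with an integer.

1

i → no match
ii → no match
iii → no match
iv → match
Total matched: 1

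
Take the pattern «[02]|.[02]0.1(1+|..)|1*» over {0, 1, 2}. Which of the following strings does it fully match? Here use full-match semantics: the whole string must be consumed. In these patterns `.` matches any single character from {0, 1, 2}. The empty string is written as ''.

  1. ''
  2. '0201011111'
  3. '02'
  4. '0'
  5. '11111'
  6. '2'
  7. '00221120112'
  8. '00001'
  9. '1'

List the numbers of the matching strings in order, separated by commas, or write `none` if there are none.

1, 4, 5, 6, 9

1. '' → match
2. '0201011111' → no match
3. '02' → no match
4. '0' → match
5. '11111' → match
6. '2' → match
7. '00221120112' → no match
8. '00001' → no match
9. '1' → match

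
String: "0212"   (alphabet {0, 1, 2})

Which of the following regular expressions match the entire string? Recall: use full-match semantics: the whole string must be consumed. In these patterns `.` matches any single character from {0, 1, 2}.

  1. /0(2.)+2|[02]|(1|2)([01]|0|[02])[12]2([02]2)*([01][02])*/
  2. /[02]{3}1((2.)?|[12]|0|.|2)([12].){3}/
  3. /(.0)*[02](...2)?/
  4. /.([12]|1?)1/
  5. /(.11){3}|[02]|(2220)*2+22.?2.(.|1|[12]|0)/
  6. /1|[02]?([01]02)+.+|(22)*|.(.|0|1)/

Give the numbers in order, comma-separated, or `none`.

1 → match
2 → no match
3 → no match
4 → no match — must end with "1"
5 → no match
6 → no match

1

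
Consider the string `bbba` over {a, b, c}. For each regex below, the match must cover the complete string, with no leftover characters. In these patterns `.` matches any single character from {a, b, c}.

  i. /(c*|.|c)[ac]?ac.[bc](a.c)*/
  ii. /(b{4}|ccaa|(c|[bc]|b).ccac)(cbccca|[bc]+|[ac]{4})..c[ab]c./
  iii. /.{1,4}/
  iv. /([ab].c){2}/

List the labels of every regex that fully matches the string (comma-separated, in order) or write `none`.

i → no match
ii → no match
iii → match
iv → no match — must end with `c`

iii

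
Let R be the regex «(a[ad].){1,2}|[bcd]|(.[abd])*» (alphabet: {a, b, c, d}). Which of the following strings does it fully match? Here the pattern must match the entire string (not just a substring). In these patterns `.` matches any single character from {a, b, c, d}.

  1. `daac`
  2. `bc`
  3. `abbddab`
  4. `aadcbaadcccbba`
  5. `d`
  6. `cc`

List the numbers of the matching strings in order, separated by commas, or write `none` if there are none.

1 → no match
2 → no match
3 → no match
4 → no match
5 → match
6 → no match

5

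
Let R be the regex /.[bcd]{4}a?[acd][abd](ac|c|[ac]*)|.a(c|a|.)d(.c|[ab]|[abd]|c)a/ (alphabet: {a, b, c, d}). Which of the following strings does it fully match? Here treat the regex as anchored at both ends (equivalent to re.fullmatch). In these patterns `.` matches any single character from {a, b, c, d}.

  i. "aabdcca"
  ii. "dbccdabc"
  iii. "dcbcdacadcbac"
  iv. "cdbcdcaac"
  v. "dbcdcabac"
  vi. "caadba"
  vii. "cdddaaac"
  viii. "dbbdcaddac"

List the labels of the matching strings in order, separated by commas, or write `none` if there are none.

i → match
ii → match
iii → no match
iv → match
v → match
vi → match
vii → no match
viii → match

i, ii, iv, v, vi, viii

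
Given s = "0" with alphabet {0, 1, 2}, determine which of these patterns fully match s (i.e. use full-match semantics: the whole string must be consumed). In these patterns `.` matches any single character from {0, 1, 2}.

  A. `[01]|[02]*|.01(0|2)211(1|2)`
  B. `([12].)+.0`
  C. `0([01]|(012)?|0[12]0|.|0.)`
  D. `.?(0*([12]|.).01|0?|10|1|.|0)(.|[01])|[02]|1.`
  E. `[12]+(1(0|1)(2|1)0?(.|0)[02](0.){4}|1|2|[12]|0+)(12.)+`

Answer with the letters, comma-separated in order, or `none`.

A → match
B → no match
C → match
D → match
E → no match

A, C, D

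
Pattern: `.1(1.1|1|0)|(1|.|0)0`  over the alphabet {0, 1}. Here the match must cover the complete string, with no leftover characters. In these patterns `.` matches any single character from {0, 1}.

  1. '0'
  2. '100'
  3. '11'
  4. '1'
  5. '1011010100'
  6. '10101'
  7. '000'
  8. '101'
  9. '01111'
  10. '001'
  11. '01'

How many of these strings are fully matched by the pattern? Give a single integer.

1. '0' → no match
2. '100' → no match
3. '11' → no match
4. '1' → no match
5. '1011010100' → no match
6. '10101' → no match
7. '000' → no match
8. '101' → no match
9. '01111' → match
10. '001' → no match
11. '01' → no match
Total matched: 1

1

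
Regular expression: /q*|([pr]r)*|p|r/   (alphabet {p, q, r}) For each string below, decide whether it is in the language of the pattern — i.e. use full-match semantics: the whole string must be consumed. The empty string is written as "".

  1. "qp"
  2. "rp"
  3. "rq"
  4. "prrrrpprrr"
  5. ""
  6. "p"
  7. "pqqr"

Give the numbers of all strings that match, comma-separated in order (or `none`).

5, 6

1 → no match
2 → no match
3 → no match
4 → no match
5 → match
6 → match
7 → no match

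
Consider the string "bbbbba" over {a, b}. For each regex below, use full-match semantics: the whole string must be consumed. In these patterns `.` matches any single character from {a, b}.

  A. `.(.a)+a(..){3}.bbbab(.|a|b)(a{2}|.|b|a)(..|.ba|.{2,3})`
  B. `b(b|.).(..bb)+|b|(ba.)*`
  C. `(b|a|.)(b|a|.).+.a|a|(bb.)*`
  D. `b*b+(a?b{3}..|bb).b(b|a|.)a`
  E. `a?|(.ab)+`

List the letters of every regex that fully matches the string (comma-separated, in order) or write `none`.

C

A → no match
B → no match
C → match
D → no match
E → no match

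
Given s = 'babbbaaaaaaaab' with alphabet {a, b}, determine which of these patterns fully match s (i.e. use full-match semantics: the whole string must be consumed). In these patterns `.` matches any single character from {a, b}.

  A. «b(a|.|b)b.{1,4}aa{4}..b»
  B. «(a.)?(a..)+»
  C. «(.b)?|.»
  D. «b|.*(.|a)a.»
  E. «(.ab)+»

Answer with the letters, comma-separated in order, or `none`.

A → match
B → no match
C → no match
D → match
E → no match

A, D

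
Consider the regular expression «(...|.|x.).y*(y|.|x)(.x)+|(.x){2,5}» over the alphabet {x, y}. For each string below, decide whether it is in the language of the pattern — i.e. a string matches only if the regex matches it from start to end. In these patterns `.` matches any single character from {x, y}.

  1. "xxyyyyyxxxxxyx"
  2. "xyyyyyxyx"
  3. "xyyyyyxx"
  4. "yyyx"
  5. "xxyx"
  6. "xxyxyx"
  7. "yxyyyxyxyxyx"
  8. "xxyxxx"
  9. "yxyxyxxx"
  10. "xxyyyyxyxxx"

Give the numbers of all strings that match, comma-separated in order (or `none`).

1, 2, 3, 5, 6, 7, 8, 9, 10

1 → match
2 → match
3 → match
4 → no match
5 → match
6 → match
7 → match
8 → match
9 → match
10 → match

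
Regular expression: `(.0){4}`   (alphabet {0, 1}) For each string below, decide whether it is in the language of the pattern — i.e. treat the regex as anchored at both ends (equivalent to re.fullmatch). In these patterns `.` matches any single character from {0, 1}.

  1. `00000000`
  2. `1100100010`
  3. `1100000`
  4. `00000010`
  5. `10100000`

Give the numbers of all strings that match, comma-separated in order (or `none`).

1 → match
2 → no match
3 → no match
4 → match
5 → match

1, 4, 5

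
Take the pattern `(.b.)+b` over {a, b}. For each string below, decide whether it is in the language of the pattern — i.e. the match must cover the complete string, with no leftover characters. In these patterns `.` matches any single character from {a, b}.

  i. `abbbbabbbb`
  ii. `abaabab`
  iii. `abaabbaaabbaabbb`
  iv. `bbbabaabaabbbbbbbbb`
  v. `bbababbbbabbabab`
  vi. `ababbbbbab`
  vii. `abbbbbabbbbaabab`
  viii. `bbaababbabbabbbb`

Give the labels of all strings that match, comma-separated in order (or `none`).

i, ii, iv, vi, vii, viii

i → match
ii → match
iii → no match
iv → match
v → no match
vi → match
vii → match
viii → match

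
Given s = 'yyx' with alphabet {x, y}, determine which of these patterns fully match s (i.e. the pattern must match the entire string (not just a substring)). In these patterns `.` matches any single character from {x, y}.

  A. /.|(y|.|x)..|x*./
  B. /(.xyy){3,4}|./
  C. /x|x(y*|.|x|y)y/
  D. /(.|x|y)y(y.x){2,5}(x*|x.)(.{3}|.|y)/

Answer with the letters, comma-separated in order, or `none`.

A → match
B → no match
C → no match — must start with 'x'
D → no match

A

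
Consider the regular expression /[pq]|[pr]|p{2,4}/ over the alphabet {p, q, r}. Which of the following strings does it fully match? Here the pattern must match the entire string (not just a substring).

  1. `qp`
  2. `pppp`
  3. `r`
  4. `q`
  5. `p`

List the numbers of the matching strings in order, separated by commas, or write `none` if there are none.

2, 3, 4, 5

1. `qp` → no match
2. `pppp` → match
3. `r` → match
4. `q` → match
5. `p` → match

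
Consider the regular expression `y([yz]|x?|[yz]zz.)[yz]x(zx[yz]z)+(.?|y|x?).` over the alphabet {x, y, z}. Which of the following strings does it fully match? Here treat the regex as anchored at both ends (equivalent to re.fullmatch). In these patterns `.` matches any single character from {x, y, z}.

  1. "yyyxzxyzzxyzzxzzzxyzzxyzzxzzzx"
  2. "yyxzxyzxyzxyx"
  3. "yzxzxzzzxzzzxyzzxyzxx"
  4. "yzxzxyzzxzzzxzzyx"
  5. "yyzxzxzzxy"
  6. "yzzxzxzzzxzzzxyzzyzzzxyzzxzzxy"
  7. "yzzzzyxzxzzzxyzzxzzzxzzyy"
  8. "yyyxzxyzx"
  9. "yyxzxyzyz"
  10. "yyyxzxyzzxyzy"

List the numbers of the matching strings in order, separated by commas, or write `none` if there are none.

1, 3, 4, 5, 7, 8, 9, 10

1 → match
2 → no match
3 → match
4 → match
5 → match
6 → no match
7 → match
8 → match
9 → match
10 → match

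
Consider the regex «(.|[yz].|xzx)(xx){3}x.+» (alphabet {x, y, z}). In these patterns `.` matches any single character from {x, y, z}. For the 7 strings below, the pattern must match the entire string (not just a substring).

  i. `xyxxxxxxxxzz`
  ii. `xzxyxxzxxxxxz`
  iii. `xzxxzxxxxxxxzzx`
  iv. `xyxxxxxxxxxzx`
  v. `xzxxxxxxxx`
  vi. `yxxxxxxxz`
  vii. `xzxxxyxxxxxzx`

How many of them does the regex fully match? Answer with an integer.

1

i → no match
ii → no match
iii → no match
iv → no match
v → no match
vi → match
vii → no match
Total matched: 1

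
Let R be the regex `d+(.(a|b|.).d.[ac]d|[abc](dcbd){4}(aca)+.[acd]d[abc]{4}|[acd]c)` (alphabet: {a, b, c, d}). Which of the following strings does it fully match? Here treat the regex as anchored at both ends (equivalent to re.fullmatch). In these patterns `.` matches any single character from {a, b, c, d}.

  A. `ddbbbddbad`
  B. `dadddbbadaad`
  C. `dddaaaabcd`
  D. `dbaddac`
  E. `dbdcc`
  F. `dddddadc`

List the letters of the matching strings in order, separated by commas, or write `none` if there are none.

A → no match
B → no match
C → no match
D → no match
E → no match
F → no match

none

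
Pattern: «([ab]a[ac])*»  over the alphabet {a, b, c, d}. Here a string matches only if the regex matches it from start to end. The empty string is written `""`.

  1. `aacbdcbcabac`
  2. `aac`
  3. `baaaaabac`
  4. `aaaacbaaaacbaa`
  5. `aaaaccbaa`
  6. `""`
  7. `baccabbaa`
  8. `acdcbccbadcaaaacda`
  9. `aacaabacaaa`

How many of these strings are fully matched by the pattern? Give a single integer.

3

1 → no match
2 → match
3 → match
4 → no match
5 → no match
6 → match
7 → no match
8 → no match
9 → no match
Total matched: 3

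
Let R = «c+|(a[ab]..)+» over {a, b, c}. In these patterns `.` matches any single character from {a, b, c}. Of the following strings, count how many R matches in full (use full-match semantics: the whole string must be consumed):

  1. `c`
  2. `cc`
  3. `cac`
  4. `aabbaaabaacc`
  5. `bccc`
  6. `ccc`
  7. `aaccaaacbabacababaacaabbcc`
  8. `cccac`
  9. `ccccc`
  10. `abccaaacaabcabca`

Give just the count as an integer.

6

1 → match
2 → match
3 → no match
4 → match
5 → no match
6 → match
7 → no match
8 → no match
9 → match
10 → match
Total matched: 6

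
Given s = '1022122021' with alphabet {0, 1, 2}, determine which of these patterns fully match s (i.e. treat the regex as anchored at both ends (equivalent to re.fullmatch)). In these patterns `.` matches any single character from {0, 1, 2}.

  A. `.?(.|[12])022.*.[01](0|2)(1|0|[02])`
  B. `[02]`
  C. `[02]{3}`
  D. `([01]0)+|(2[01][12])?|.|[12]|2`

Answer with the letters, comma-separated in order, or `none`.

A

A → match
B → no match
C → no match
D → no match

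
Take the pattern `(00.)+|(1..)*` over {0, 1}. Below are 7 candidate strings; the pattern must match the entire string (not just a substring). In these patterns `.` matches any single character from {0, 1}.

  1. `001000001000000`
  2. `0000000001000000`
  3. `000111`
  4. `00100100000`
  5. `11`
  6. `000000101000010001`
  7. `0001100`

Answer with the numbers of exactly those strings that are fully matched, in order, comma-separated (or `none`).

1

1 → match
2 → no match
3 → no match
4 → no match
5 → no match
6 → no match
7 → no match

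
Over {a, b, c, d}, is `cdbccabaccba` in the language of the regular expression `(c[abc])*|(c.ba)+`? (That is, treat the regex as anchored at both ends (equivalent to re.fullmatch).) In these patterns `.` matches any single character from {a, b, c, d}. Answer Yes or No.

No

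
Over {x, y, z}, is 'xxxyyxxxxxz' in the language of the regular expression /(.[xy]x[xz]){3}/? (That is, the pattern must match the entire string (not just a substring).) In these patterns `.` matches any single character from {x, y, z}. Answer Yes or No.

No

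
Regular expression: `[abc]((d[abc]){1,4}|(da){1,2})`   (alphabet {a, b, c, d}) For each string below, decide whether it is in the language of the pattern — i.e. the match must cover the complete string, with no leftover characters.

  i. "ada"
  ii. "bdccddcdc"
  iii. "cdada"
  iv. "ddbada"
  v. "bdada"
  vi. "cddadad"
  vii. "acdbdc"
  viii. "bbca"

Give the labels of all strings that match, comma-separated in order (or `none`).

i. "ada" → match
ii. "bdccddcdc" → no match
iii. "cdada" → match
iv. "ddbada" → no match
v. "bdada" → match
vi. "cddadad" → no match
vii. "acdbdc" → no match
viii. "bbca" → no match

i, iii, v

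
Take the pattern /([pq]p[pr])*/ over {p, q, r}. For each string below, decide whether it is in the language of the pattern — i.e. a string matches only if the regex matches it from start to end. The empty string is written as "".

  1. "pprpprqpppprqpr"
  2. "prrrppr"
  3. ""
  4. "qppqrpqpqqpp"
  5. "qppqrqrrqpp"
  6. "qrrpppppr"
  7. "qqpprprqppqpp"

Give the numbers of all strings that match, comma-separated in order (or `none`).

1, 3

1 → match
2. "prrrppr" → no match
3. "" → match
4. "qppqrpqpqqpp" → no match
5. "qppqrqrrqpp" → no match
6. "qrrpppppr" → no match
7 → no match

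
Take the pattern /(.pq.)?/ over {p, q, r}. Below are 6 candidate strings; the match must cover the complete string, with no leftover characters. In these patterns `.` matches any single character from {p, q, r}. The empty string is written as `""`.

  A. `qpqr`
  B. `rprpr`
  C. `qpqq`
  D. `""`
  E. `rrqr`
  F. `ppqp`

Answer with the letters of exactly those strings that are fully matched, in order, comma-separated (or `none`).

A, C, D, F

A. `qpqr` → match
B. `rprpr` → no match
C. `qpqq` → match
D. `""` → match
E. `rrqr` → no match
F. `ppqp` → match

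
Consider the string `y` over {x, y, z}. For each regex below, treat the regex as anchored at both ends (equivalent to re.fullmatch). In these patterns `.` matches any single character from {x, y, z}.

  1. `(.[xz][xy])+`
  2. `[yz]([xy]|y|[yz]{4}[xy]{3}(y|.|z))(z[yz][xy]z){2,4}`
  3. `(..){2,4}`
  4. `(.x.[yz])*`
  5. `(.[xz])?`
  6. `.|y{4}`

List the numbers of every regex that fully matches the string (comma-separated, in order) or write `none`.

6

1 → no match
2 → no match — must end with `z`
3 → no match
4 → no match
5 → no match
6 → match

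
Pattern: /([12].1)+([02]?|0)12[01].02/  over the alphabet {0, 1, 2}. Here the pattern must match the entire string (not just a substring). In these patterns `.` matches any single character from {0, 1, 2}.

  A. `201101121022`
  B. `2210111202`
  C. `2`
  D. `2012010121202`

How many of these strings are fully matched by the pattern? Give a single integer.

1

A. `201101121022` → no match — must end with `02`
B. `2210111202` → no match
C. `2` → no match — must end with `02`
D → match
Total matched: 1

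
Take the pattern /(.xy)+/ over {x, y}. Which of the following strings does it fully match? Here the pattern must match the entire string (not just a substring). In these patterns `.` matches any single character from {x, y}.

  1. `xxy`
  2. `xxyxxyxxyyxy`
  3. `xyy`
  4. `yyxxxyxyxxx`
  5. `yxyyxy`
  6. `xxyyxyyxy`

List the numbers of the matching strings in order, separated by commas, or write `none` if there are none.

1, 2, 5, 6

1 → match
2 → match
3 → no match — must end with `xy`
4 → no match — must end with `xy`
5 → match
6 → match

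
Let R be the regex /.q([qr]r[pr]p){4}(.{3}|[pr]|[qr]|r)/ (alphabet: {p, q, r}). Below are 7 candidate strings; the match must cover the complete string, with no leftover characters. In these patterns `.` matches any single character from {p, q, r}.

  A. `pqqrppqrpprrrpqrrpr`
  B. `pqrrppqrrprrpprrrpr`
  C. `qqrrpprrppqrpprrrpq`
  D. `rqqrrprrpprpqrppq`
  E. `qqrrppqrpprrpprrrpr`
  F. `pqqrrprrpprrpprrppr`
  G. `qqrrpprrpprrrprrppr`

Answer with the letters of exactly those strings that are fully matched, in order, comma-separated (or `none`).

A, B, C, E, F, G

A → match
B → match
C → match
D → no match
E → match
F → match
G → match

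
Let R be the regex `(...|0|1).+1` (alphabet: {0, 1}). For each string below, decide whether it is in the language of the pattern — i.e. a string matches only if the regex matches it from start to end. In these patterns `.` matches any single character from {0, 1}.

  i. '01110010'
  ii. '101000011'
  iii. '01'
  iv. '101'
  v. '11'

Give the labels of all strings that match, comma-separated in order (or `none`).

i → no match — must end with '1'
ii → match
iii → no match
iv → match
v → no match

ii, iv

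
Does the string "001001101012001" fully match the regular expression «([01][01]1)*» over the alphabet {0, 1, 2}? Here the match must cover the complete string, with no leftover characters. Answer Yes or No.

No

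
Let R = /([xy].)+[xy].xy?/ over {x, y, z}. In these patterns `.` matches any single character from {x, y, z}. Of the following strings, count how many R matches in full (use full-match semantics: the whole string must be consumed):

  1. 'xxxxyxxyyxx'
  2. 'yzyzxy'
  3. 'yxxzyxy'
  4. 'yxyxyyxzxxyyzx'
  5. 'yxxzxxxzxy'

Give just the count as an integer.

3

1 → match
2 → match
3 → no match
4 → no match
5 → match
Total matched: 3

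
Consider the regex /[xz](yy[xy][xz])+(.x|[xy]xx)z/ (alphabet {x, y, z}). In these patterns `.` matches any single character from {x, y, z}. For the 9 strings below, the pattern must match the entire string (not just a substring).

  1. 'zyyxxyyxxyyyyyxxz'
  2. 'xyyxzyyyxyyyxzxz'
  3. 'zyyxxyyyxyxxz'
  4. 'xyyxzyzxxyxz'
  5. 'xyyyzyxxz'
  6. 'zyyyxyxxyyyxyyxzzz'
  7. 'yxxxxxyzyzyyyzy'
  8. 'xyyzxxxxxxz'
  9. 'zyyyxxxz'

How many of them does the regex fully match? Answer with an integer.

4

1 → no match
2 → match
3 → match
4 → no match
5 → match
6 → no match
7 → no match — must end with 'z'
8 → no match
9 → match
Total matched: 4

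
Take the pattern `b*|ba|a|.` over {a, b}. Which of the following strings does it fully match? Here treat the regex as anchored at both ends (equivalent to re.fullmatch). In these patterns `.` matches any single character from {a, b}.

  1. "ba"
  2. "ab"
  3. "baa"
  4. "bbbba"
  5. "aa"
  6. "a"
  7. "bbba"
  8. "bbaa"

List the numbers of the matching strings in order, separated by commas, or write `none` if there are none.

1 → match
2 → no match
3 → no match
4 → no match
5 → no match
6 → match
7 → no match
8 → no match

1, 6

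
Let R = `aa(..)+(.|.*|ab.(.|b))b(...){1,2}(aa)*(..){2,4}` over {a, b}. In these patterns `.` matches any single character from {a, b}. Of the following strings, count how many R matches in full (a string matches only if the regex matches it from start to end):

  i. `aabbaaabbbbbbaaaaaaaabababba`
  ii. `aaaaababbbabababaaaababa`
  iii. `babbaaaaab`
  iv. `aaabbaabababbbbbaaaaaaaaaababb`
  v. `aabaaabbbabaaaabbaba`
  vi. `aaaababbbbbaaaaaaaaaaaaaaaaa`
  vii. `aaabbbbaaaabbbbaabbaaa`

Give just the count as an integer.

6

i → match
ii → match
iii → no match — must start with `aa`
iv → match
v → match
vi → match
vii → match
Total matched: 6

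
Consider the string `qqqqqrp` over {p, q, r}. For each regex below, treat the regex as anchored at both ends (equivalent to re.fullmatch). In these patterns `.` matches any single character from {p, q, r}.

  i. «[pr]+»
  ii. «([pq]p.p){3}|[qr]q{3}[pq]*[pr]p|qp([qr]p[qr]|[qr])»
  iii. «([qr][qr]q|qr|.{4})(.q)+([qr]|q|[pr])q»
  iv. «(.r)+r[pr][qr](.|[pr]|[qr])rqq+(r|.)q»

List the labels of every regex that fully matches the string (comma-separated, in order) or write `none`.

i → no match
ii → match
iii → no match — must end with `q`
iv → no match — must end with `q`

ii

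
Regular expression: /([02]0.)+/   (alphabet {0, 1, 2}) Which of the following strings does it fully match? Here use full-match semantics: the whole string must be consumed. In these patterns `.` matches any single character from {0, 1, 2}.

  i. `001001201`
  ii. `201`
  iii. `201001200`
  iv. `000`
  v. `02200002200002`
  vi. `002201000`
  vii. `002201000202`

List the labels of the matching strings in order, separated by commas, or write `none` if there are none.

i → match
ii → match
iii → match
iv → match
v → no match
vi → match
vii → match

i, ii, iii, iv, vi, vii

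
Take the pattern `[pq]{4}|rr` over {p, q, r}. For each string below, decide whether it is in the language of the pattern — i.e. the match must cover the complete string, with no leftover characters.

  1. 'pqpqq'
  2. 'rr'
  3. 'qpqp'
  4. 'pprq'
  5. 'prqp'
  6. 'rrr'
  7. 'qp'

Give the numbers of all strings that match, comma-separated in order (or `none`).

1 → no match
2 → match
3 → match
4 → no match
5 → no match
6 → no match
7 → no match

2, 3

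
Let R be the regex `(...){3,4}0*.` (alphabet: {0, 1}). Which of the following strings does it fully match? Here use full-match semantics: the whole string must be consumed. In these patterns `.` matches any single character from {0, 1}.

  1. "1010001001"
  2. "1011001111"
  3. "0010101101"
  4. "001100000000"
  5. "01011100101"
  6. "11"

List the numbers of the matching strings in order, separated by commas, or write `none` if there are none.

1, 2, 3, 4, 5

1 → match
2 → match
3 → match
4 → match
5 → match
6 → no match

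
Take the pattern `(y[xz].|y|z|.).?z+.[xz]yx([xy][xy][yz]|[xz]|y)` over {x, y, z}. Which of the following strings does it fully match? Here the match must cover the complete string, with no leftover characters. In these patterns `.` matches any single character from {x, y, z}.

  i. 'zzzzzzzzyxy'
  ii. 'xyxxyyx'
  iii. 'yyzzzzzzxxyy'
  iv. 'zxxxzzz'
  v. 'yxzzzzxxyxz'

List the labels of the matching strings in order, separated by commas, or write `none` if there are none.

i → match
ii → no match
iii → no match
iv → no match
v → match

i, v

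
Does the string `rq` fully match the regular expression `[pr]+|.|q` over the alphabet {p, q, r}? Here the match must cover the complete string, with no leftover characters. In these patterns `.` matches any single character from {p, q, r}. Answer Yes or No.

No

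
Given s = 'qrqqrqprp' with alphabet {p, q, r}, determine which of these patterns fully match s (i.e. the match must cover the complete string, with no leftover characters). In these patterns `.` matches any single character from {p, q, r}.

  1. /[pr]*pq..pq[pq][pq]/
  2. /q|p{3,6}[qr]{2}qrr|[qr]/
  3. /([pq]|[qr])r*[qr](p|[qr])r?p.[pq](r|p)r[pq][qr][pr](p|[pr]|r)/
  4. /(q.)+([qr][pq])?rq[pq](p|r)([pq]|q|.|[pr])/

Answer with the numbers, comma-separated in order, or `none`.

4

1 → no match
2 → no match
3 → no match
4 → match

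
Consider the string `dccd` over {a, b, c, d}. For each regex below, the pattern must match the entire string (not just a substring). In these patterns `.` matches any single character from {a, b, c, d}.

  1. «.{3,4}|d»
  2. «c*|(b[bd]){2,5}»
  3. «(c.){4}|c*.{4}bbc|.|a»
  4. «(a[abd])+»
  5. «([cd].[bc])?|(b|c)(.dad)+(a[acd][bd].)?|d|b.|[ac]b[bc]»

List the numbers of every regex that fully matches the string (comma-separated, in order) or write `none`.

1

1 → match
2 → no match
3 → no match
4 → no match — must start with `a`
5 → no match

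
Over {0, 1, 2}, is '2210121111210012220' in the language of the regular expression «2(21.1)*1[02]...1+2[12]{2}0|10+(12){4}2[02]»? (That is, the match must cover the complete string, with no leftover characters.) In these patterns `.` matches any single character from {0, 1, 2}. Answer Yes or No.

Yes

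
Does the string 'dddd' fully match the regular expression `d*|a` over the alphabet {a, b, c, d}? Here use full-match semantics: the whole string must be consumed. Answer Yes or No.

Yes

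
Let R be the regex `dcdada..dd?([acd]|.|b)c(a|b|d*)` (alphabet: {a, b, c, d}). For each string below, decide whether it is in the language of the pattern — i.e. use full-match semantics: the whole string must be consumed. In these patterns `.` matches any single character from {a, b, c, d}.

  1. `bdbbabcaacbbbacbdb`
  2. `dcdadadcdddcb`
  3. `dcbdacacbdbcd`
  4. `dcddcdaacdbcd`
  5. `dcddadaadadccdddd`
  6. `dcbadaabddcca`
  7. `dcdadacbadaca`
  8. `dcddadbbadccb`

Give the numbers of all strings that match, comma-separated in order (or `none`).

2

1 → no match — must start with `dcdada`
2 → match
3 → no match — must start with `dcdada`
4 → no match — must start with `dcdada`
5 → no match — must start with `dcdada`
6 → no match — must start with `dcdada`
7 → no match
8 → no match — must start with `dcdada`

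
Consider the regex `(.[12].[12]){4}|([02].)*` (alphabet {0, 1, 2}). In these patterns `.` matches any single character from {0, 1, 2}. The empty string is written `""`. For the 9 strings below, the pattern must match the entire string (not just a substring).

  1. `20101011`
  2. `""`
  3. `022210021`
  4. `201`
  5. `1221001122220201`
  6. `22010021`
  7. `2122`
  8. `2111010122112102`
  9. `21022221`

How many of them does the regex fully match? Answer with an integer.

1. `20101011` → no match
2. `""` → match
3. `022210021` → no match
4. `201` → no match
5 → no match
6. `22010021` → match
7. `2122` → match
8 → match
9. `21022221` → match
Total matched: 5

5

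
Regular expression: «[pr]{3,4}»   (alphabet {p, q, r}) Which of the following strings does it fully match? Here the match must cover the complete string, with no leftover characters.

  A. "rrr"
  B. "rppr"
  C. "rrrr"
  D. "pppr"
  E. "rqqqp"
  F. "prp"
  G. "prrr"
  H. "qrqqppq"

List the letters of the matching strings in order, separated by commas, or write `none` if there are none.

A, B, C, D, F, G

A → match
B → match
C → match
D → match
E → no match
F → match
G → match
H → no match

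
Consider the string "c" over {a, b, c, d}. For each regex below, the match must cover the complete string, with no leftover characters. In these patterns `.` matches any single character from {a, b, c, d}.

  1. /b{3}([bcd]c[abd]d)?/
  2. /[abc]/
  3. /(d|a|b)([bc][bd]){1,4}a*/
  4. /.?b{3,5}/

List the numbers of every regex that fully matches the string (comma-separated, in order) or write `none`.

2

1 → no match — must start with "b"
2 → match
3 → no match
4 → no match — must end with "b"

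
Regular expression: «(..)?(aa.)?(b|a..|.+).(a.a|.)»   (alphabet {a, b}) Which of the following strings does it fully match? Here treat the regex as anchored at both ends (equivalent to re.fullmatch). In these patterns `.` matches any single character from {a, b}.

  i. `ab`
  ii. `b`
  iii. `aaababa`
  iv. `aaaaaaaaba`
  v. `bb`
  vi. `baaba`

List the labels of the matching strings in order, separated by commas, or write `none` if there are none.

i → no match
ii → no match
iii → match
iv → match
v → no match
vi → match

iii, iv, vi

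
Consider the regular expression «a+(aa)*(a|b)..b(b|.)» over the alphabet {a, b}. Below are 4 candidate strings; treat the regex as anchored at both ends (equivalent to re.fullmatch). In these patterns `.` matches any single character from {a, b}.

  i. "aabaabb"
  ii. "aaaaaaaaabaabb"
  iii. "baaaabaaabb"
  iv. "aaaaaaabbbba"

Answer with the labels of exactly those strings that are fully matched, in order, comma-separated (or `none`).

i, ii, iv

i → match
ii → match
iii → no match — must start with "a"
iv → match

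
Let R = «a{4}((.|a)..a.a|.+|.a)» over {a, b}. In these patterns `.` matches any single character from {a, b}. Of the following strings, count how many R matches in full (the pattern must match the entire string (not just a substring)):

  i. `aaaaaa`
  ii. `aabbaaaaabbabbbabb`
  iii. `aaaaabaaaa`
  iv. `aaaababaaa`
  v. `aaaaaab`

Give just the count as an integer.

4

i → match
ii → no match
iii → match
iv → match
v → match
Total matched: 4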